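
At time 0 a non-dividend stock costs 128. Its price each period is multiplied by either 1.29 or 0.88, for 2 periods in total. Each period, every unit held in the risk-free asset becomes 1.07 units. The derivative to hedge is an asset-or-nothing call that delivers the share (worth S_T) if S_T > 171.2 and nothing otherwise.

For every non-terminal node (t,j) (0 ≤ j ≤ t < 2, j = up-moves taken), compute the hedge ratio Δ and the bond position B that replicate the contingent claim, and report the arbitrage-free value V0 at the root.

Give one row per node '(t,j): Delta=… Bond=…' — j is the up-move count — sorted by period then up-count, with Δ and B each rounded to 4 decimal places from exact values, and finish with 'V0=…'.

(0,0): Delta=1.7578 Bond=-185.0506
(1,0): Delta=0.0000 Bond=0.0000
(1,1): Delta=3.1463 Bond=-427.2720
V0=39.9541

The replicating-portfolio and risk-neutral prices coincide; use p* = (1.07−0.88)/(1.29−0.88) = 0.4634 for the latter.
Payoff layer (t=2): V(2,0)=0.0000, V(2,1)=0.0000, V(2,2)=213.0048
  t=1,j=0: stock 112.6400 → up 145.3056 (V=0.0000), down 99.1232 (V=0.0000). Price 0.0000; hedge Δ=0.0000, bond B=0.0000.
  t=1,j=1: stock 165.1200 → up 213.0048 (V=213.0048), down 145.3056 (V=0.0000). Price 92.2519; hedge Δ=3.1463, bond B=-427.2720.
  t=0,j=0: stock 128.0000 → up 165.1200 (V=92.2519), down 112.6400 (V=0.0000). Price 39.9541; hedge Δ=1.7578, bond B=-185.0506.
The time-0 hedge costs 39.9541, which is the no-arbitrage price.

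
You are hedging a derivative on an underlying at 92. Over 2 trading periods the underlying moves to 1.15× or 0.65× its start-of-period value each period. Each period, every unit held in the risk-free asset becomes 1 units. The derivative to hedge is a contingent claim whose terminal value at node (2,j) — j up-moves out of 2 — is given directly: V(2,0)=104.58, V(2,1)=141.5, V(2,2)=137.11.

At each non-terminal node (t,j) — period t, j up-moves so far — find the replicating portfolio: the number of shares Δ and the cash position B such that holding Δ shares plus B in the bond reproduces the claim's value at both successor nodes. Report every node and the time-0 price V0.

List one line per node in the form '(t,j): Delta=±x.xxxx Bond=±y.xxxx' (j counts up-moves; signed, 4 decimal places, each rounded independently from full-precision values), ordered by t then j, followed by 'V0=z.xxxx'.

No-arbitrage ⇒ martingale measure with p* = (R−d)/(u−d) = 0.7000.
Terminal values V(2,·): V(2,0)=104.5800, V(2,1)=141.5000, V(2,2)=137.1100
Node (1,0) S=59.8000: V=(p*·141.5000+(1−p*)·104.5800)/1=130.4240; Δ=(141.5000−104.5800)/(68.7700−38.8700)=1.2348; B=V−Δ·S=56.5840
Node (1,1) S=105.8000: V=(p*·137.1100+(1−p*)·141.5000)/1=138.4270; Δ=(137.1100−141.5000)/(121.6700−68.7700)=-0.0830; B=V−Δ·S=147.2070
Node (0,0) S=92.0000: V=(p*·138.4270+(1−p*)·130.4240)/1=136.0261; Δ=(138.4270−130.4240)/(105.8000−59.8000)=0.1740; B=V−Δ·S=120.0201
The time-0 hedge costs 136.0261, which is the no-arbitrage price.

(0,0): Delta=0.1740 Bond=120.0201
(1,0): Delta=1.2348 Bond=56.5840
(1,1): Delta=-0.0830 Bond=147.2070
V0=136.0261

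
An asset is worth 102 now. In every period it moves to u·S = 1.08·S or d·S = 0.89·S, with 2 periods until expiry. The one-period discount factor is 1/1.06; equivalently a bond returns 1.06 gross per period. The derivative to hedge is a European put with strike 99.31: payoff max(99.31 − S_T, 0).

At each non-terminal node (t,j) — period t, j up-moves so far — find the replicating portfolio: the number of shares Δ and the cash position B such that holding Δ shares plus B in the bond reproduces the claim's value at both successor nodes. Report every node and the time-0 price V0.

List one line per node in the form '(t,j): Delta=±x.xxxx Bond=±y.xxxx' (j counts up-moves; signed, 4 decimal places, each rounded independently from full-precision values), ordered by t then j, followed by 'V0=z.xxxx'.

Risk-neutral probability p* = (R−d)/(u−d) = (1.06−0.89)/(1.08−0.89) = 0.8947.
Terminal values V(2,·): V(2,0)=18.5158, V(2,1)=1.2676, V(2,2)=0.0000
  t=1,j=0: stock 90.7800 → up 98.0424 (V=1.2676), down 80.7942 (V=18.5158). Price 2.9087; hedge Δ=-1.0000, bond B=93.6887.
  t=1,j=1: stock 110.1600 → up 118.9728 (V=0.0000), down 98.0424 (V=1.2676). Price 0.1259; hedge Δ=-0.0606, bond B=6.7975.
  t=0,j=0: stock 102.0000 → up 110.1600 (V=0.1259), down 90.7800 (V=2.9087). Price 0.3951; hedge Δ=-0.1436, bond B=15.0414.
Self-financing check: at every node Δ·S+B equals the discounted successor values.

(0,0): Delta=-0.1436 Bond=15.0414
(1,0): Delta=-1.0000 Bond=93.6887
(1,1): Delta=-0.0606 Bond=6.7975
V0=0.3951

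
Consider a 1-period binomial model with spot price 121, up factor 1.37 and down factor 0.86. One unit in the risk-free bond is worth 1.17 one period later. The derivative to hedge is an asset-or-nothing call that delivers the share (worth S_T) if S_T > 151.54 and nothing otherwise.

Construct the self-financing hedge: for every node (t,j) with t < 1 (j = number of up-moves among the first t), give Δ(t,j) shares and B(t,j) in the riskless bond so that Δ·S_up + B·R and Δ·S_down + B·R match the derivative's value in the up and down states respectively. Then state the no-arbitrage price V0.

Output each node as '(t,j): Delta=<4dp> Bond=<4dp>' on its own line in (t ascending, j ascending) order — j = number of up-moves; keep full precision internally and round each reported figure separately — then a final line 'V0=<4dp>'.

The replicating-portfolio and risk-neutral prices coincide; use p* = (1.17−0.86)/(1.37−0.86) = 0.6078 for the latter.
Terminal payoffs: V(1,0)=0.0000, V(1,1)=165.7700
Node (0,0) S=121.0000: V=(p*·165.7700+(1−p*)·0.0000)/1.17=86.1215; Δ=(165.7700−0.0000)/(165.7700−104.0600)=2.6863; B=V−Δ·S=-238.9177
The time-0 hedge costs 86.1215, which is the no-arbitrage price.

(0,0): Delta=2.6863 Bond=-238.9177
V0=86.1215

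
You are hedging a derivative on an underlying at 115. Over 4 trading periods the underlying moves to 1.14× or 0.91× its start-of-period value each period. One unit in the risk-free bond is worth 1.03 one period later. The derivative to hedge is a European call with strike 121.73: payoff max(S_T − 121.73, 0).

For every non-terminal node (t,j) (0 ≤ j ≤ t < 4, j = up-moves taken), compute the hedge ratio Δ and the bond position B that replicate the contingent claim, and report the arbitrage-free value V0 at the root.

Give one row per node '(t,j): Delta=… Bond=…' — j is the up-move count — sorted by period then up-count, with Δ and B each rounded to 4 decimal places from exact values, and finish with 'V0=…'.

(0,0): Delta=0.6404 Bond=-60.1608
(1,0): Delta=0.3732 Bond=-33.9977
(1,1): Delta=0.8360 Bond=-87.6028
(2,0): Delta=0.0470 Bond=-3.9555
(2,1): Delta=0.6119 Bond=-63.4914
(2,2): Delta=1.0000 Bond=-114.7422
(3,0): Delta=0.0000 Bond=0.0000
(3,1): Delta=0.0814 Bond=-7.8088
(3,2): Delta=1.0000 Bond=-118.1845
(3,3): Delta=1.0000 Bond=-118.1845
V0=13.4898

Under the risk-neutral measure, an up-move has probability p* = (R−d)/(u−d) = 0.5217 and values discount at R = 1.03.
At expiry t=4: V(4,0)=0.0000, V(4,1)=0.0000, V(4,2)=2.0329, V(4,3)=33.3136, V(4,4)=72.5004
Node (3,0) S=86.6607: V=(p*·0.0000+(1−p*)·0.0000)/1.03=0.0000; Δ=(0.0000−0.0000)/(98.7932−78.8612)=0.0000; B=V−Δ·S=0.0000
Node (3,1) S=108.5639: V=(p*·2.0329+(1−p*)·0.0000)/1.03=1.0297; Δ=(2.0329−0.0000)/(123.7629−98.7932)=0.0814; B=V−Δ·S=-7.8088
Node (3,2) S=136.0031: V=(p*·33.3136+(1−p*)·2.0329)/1.03=17.8187; Δ=(33.3136−2.0329)/(155.0436−123.7629)=1.0000; B=V−Δ·S=-118.1845
Node (3,3) S=170.3776: V=(p*·72.5004+(1−p*)·33.3136)/1.03=52.1931; Δ=(72.5004−33.3136)/(194.2304−155.0436)=1.0000; B=V−Δ·S=-118.1845
Node (2,0) S=95.2315: V=(p*·1.0297+(1−p*)·0.0000)/1.03=0.5216; Δ=(1.0297−0.0000)/(108.5639−86.6607)=0.0470; B=V−Δ·S=-3.9555
Node (2,1) S=119.3010: V=(p*·17.8187+(1−p*)·1.0297)/1.03=9.5041; Δ=(17.8187−1.0297)/(136.0031−108.5639)=0.6119; B=V−Δ·S=-63.4914
Node (2,2) S=149.4540: V=(p*·52.1931+(1−p*)·17.8187)/1.03=34.7118; Δ=(52.1931−17.8187)/(170.3776−136.0031)=1.0000; B=V−Δ·S=-114.7422
Node (1,0) S=104.6500: V=(p*·9.5041+(1−p*)·0.5216)/1.03=5.0564; Δ=(9.5041−0.5216)/(119.3010−95.2315)=0.3732; B=V−Δ·S=-33.9977
Node (1,1) S=131.1000: V=(p*·34.7118+(1−p*)·9.5041)/1.03=21.9960; Δ=(34.7118−9.5041)/(149.4540−119.3010)=0.8360; B=V−Δ·S=-87.6028
Node (0,0) S=115.0000: V=(p*·21.9960+(1−p*)·5.0564)/1.03=13.4898; Δ=(21.9960−5.0564)/(131.1000−104.6500)=0.6404; B=V−Δ·S=-60.1608
Root portfolio cost Δ·115+B reproduces V0=13.4898.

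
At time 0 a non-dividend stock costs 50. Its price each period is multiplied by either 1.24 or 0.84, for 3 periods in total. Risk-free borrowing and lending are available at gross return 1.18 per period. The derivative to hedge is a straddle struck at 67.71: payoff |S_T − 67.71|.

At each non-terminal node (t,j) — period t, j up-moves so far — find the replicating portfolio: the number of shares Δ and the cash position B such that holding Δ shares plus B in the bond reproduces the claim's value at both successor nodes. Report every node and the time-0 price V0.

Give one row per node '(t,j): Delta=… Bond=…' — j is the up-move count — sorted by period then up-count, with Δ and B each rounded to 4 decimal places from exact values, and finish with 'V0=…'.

(0,0): Delta=0.4332 Bond=-9.8029
(1,0): Delta=-1.0000 Bond=48.6283
(1,1): Delta=0.6046 Bond=-22.1902
(2,0): Delta=-1.0000 Bond=57.3814
(2,1): Delta=-1.0000 Bond=57.3814
(2,2): Delta=0.7964 Bond=-40.9314
V0=11.8586

No-arbitrage ⇒ martingale measure with p* = (R−d)/(u−d) = 0.8500.
At expiry t=3: V(3,0)=38.0748, V(3,1)=23.9628, V(3,2)=3.1308, V(3,3)=27.6212
  t=2,j=0: stock 35.2800 → up 43.7472 (V=23.9628), down 29.6352 (V=38.0748). Price 22.1014; hedge Δ=-1.0000, bond B=57.3814.
  t=2,j=1: stock 52.0800 → up 64.5792 (V=3.1308), down 43.7472 (V=23.9628). Price 5.3014; hedge Δ=-1.0000, bond B=57.3814.
  t=2,j=2: stock 76.8800 → up 95.3312 (V=27.6212), down 64.5792 (V=3.1308). Price 20.2946; hedge Δ=0.7964, bond B=-40.9314.
  t=1,j=0: stock 42.0000 → up 52.0800 (V=5.3014), down 35.2800 (V=22.1014). Price 6.6283; hedge Δ=-1.0000, bond B=48.6283.
  t=1,j=1: stock 62.0000 → up 76.8800 (V=20.2946), down 52.0800 (V=5.3014). Price 15.2929; hedge Δ=0.6046, bond B=-22.1902.
  t=0,j=0: stock 50.0000 → up 62.0000 (V=15.2929), down 42.0000 (V=6.6283). Price 11.8586; hedge Δ=0.4332, bond B=-9.8029.
Each (Δ,B) replicates both successor values, so the strategy is self-financing and V0 is arbitrage-free.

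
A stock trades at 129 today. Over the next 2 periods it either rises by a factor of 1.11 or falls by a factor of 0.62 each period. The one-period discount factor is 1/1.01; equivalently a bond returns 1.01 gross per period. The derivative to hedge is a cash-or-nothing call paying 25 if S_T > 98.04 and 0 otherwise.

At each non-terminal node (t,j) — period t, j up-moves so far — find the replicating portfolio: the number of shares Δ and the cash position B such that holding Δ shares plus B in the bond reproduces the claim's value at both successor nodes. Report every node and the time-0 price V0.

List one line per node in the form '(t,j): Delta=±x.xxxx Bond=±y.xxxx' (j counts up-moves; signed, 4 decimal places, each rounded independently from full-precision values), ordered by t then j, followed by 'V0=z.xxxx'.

(0,0): Delta=0.3117 Bond=-24.6809
(1,0): Delta=0.0000 Bond=0.0000
(1,1): Delta=0.3563 Bond=-31.3195
V0=15.5251

Under the risk-neutral measure, an up-move has probability p* = (R−d)/(u−d) = 0.7959 and values discount at R = 1.01.
Payoff layer (t=2): V(2,0)=0.0000, V(2,1)=0.0000, V(2,2)=25.0000
  t=1,j=0: stock 79.9800 → up 88.7778 (V=0.0000), down 49.5876 (V=0.0000). Price 0.0000; hedge Δ=0.0000, bond B=0.0000.
  t=1,j=1: stock 143.1900 → up 158.9409 (V=25.0000), down 88.7778 (V=0.0000). Price 19.7009; hedge Δ=0.3563, bond B=-31.3195.
  t=0,j=0: stock 129.0000 → up 143.1900 (V=19.7009), down 79.9800 (V=0.0000). Price 15.5251; hedge Δ=0.3117, bond B=-24.6809.
The time-0 hedge costs 15.5251, which is the no-arbitrage price.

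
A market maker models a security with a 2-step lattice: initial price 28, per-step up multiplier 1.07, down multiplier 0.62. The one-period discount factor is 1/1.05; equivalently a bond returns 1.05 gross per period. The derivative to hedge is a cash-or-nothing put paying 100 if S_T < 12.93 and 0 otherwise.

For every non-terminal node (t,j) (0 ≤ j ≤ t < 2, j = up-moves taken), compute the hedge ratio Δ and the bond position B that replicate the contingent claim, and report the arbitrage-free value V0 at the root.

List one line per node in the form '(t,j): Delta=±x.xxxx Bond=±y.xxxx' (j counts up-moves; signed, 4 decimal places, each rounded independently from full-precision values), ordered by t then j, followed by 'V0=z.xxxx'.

Risk-neutral probability p* = (R−d)/(u−d) = (1.05−0.62)/(1.07−0.62) = 0.9556.
Terminal payoffs: V(2,0)=100.0000, V(2,1)=0.0000, V(2,2)=0.0000
(1,0): S=17.3600. Δ = (V_up−V_dn)/(S_up−S_dn) = (0.0000−100.0000)/(18.5752−10.7632) = -12.8008. V = [p*·0.0000 + (1−p*)·100.0000]/1.05 = 4.2328. B = V − Δ·S = 226.4550.
(1,1): S=29.9600. Δ = (V_up−V_dn)/(S_up−S_dn) = (0.0000−0.0000)/(32.0572−18.5752) = 0.0000. V = [p*·0.0000 + (1−p*)·0.0000]/1.05 = 0.0000. B = V − Δ·S = 0.0000.
(0,0): S=28.0000. Δ = (V_up−V_dn)/(S_up−S_dn) = (0.0000−4.2328)/(29.9600−17.3600) = -0.3359. V = [p*·0.0000 + (1−p*)·4.2328]/1.05 = 0.1792. B = V − Δ·S = 9.5854.
Each (Δ,B) replicates both successor values, so the strategy is self-financing and V0 is arbitrage-free.

(0,0): Delta=-0.3359 Bond=9.5854
(1,0): Delta=-12.8008 Bond=226.4550
(1,1): Delta=0.0000 Bond=0.0000
V0=0.1792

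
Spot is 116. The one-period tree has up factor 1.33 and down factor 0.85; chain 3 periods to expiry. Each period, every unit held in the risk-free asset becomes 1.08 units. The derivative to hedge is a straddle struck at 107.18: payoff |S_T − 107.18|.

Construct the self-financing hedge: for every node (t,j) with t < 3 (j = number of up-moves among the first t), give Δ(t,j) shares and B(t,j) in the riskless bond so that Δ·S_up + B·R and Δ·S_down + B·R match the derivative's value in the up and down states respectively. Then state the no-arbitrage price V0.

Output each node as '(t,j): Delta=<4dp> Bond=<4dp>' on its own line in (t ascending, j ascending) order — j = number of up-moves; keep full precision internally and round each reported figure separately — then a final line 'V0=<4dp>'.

(0,0): Delta=0.6998 Bond=-42.1923
(1,0): Delta=0.2675 Bond=-2.9515
(1,1): Delta=1.0000 Bond=-91.8896
(2,0): Delta=-0.7869 Bond=85.1813
(2,1): Delta=1.0000 Bond=-99.2407
(2,2): Delta=1.0000 Bond=-99.2407
V0=38.9792

Since d<R<u, set p* = (R−d)/(u−d) = 0.4792; price each node as the discounted p*-expectation of its children.
Terminal values V(3,·): V(3,0)=35.9415, V(3,1)=4.2873, V(3,2)=67.2335, V(3,3)=165.7259
Node (2,0) S=83.8100: V=(p*·4.2873+(1−p*)·35.9415)/1.08=19.2351; Δ=(4.2873−35.9415)/(111.4673−71.2385)=-0.7869; B=V−Δ·S=85.1813
Node (2,1) S=131.1380: V=(p*·67.2335+(1−p*)·4.2873)/1.08=31.8973; Δ=(67.2335−4.2873)/(174.4135−111.4673)=1.0000; B=V−Δ·S=-99.2407
Node (2,2) S=205.1924: V=(p*·165.7259+(1−p*)·67.2335)/1.08=105.9517; Δ=(165.7259−67.2335)/(272.9059−174.4135)=1.0000; B=V−Δ·S=-99.2407
Node (1,0) S=98.6000: V=(p*·31.8973+(1−p*)·19.2351)/1.08=23.4281; Δ=(31.8973−19.2351)/(131.1380−83.8100)=0.2675; B=V−Δ·S=-2.9515
Node (1,1) S=154.2800: V=(p*·105.9517+(1−p*)·31.8973)/1.08=62.3904; Δ=(105.9517−31.8973)/(205.1924−131.1380)=1.0000; B=V−Δ·S=-91.8896
Node (0,0) S=116.0000: V=(p*·62.3904+(1−p*)·23.4281)/1.08=38.9792; Δ=(62.3904−23.4281)/(154.2800−98.6000)=0.6998; B=V−Δ·S=-42.1923
Check: Δ(0,0)·S0 + B(0,0) = 38.9792 = V0.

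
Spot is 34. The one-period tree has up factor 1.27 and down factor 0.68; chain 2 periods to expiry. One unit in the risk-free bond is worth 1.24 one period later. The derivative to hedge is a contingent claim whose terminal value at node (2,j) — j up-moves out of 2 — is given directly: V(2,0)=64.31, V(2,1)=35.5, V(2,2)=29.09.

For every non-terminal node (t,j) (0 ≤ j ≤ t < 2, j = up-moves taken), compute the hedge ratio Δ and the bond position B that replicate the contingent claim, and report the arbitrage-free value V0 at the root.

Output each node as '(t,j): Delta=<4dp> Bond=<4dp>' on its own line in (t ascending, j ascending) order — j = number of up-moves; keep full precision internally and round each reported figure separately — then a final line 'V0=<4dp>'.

Under the risk-neutral measure, an up-move has probability p* = (R−d)/(u−d) = 0.9492 and values discount at R = 1.24.
Terminal payoffs: V(2,0)=64.3100, V(2,1)=35.5000, V(2,2)=29.0900
  t=1,j=0: stock 23.1200 → up 29.3624 (V=35.5000), down 15.7216 (V=64.3100). Price 29.8104; hedge Δ=-2.1120, bond B=78.6409.
  t=1,j=1: stock 43.1800 → up 54.8386 (V=29.0900), down 29.3624 (V=35.5000). Price 23.7225; hedge Δ=-0.2516, bond B=34.5869.
  t=0,j=0: stock 34.0000 → up 43.1800 (V=23.7225), down 23.1200 (V=29.8104). Price 19.3807; hedge Δ=-0.3035, bond B=29.6992.
Root portfolio cost Δ·34+B reproduces V0=19.3807.

(0,0): Delta=-0.3035 Bond=29.6992
(1,0): Delta=-2.1120 Bond=78.6409
(1,1): Delta=-0.2516 Bond=34.5869
V0=19.3807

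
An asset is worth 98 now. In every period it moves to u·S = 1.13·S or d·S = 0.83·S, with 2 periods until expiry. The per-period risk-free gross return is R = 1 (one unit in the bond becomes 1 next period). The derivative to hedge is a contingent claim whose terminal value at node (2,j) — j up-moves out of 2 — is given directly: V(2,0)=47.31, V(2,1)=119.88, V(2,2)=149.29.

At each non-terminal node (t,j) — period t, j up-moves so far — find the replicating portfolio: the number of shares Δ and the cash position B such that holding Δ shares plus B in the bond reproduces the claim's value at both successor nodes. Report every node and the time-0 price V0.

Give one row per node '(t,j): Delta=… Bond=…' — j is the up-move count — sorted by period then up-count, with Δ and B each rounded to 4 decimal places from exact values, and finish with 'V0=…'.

(0,0): Delta=1.6365 Bond=-44.6787
(1,0): Delta=2.9739 Bond=-153.4670
(1,1): Delta=0.8853 Bond=38.5123
V0=115.6968

Risk-neutral probability p* = (R−d)/(u−d) = (1−0.83)/(1.13−0.83) = 0.5667.
Terminal payoffs: V(2,0)=47.3100, V(2,1)=119.8800, V(2,2)=149.2900
Node (1,0) S=81.3400: V=(p*·119.8800+(1−p*)·47.3100)/1=88.4330; Δ=(119.8800−47.3100)/(91.9142−67.5122)=2.9739; B=V−Δ·S=-153.4670
Node (1,1) S=110.7400: V=(p*·149.2900+(1−p*)·119.8800)/1=136.5457; Δ=(149.2900−119.8800)/(125.1362−91.9142)=0.8853; B=V−Δ·S=38.5123
Node (0,0) S=98.0000: V=(p*·136.5457+(1−p*)·88.4330)/1=115.6968; Δ=(136.5457−88.4330)/(110.7400−81.3400)=1.6365; B=V−Δ·S=-44.6787
Each (Δ,B) replicates both successor values, so the strategy is self-financing and V0 is arbitrage-free.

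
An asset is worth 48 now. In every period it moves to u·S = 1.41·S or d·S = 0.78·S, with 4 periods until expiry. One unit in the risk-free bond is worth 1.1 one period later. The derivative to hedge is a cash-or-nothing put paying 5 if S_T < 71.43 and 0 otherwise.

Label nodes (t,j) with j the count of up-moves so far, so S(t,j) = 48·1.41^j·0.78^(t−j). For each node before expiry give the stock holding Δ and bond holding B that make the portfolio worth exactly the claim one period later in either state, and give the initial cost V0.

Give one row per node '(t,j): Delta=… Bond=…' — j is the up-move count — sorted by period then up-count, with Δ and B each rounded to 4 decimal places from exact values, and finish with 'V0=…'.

Since d<R<u, set p* = (R−d)/(u−d) = 0.5079; price each node as the discounted p*-expectation of its children.
At expiry t=4: V(4,0)=5.0000, V(4,1)=5.0000, V(4,2)=5.0000, V(4,3)=0.0000, V(4,4)=0.0000
(3,0): S=22.7785. Δ = (V_up−V_dn)/(S_up−S_dn) = (5.0000−5.0000)/(32.1177−17.7672) = 0.0000. V = [p*·5.0000 + (1−p*)·5.0000]/1.1 = 4.5455. B = V − Δ·S = 4.5455.
(3,1): S=41.1765. Δ = (V_up−V_dn)/(S_up−S_dn) = (5.0000−5.0000)/(58.0589−32.1177) = 0.0000. V = [p*·5.0000 + (1−p*)·5.0000]/1.1 = 4.5455. B = V − Δ·S = 4.5455.
(3,2): S=74.4345. Δ = (V_up−V_dn)/(S_up−S_dn) = (0.0000−5.0000)/(104.9526−58.0589) = -0.1066. V = [p*·0.0000 + (1−p*)·5.0000]/1.1 = 2.2367. B = V − Δ·S = 10.1732.
(3,3): S=134.5546. Δ = (V_up−V_dn)/(S_up−S_dn) = (0.0000−0.0000)/(189.7220−104.9526) = 0.0000. V = [p*·0.0000 + (1−p*)·0.0000]/1.1 = 0.0000. B = V − Δ·S = 0.0000.
(2,0): S=29.2032. Δ = (V_up−V_dn)/(S_up−S_dn) = (4.5455−4.5455)/(41.1765−22.7785) = 0.0000. V = [p*·4.5455 + (1−p*)·4.5455]/1.1 = 4.1322. B = V − Δ·S = 4.1322.
(2,1): S=52.7904. Δ = (V_up−V_dn)/(S_up−S_dn) = (2.2367−4.5455)/(74.4345−41.1765) = -0.0694. V = [p*·2.2367 + (1−p*)·4.5455]/1.1 = 3.0661. B = V − Δ·S = 6.7309.
(2,2): S=95.4288. Δ = (V_up−V_dn)/(S_up−S_dn) = (0.0000−2.2367)/(134.5546−74.4345) = -0.0372. V = [p*·0.0000 + (1−p*)·2.2367]/1.1 = 1.0005. B = V − Δ·S = 4.5508.
(1,0): S=37.4400. Δ = (V_up−V_dn)/(S_up−S_dn) = (3.0661−4.1322)/(52.7904−29.2032) = -0.0452. V = [p*·3.0661 + (1−p*)·4.1322]/1.1 = 3.2643. B = V − Δ·S = 4.9565.
(1,1): S=67.6800. Δ = (V_up−V_dn)/(S_up−S_dn) = (1.0005−3.0661)/(95.4288−52.7904) = -0.0484. V = [p*·1.0005 + (1−p*)·3.0661]/1.1 = 1.8336. B = V − Δ·S = 5.1123.
(0,0): S=48.0000. Δ = (V_up−V_dn)/(S_up−S_dn) = (1.8336−3.2643)/(67.6800−37.4400) = -0.0473. V = [p*·1.8336 + (1−p*)·3.2643]/1.1 = 2.3069. B = V − Δ·S = 4.5779.
The time-0 hedge costs 2.3069, which is the no-arbitrage price.

(0,0): Delta=-0.0473 Bond=4.5779
(1,0): Delta=-0.0452 Bond=4.9565
(1,1): Delta=-0.0484 Bond=5.1123
(2,0): Delta=0.0000 Bond=4.1322
(2,1): Delta=-0.0694 Bond=6.7309
(2,2): Delta=-0.0372 Bond=4.5508
(3,0): Delta=0.0000 Bond=4.5455
(3,1): Delta=0.0000 Bond=4.5455
(3,2): Delta=-0.1066 Bond=10.1732
(3,3): Delta=0.0000 Bond=0.0000
V0=2.3069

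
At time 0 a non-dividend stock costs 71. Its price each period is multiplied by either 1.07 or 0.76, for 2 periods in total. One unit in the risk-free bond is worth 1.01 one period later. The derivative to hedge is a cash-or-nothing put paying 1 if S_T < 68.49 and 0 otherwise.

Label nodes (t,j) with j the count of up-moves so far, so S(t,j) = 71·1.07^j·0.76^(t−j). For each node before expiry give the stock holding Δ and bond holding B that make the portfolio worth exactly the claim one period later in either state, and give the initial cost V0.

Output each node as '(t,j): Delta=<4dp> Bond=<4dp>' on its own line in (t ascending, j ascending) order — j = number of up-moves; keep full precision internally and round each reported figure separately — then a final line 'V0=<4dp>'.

Since d<R<u, set p* = (R−d)/(u−d) = 0.8065; price each node as the discounted p*-expectation of its children.
Terminal values V(2,·): V(2,0)=1.0000, V(2,1)=1.0000, V(2,2)=0.0000
(1,0): S=53.9600. Δ = (V_up−V_dn)/(S_up−S_dn) = (1.0000−1.0000)/(57.7372−41.0096) = 0.0000. V = [p*·1.0000 + (1−p*)·1.0000]/1.01 = 0.9901. B = V − Δ·S = 0.9901.
(1,1): S=75.9700. Δ = (V_up−V_dn)/(S_up−S_dn) = (0.0000−1.0000)/(81.2879−57.7372) = -0.0425. V = [p*·0.0000 + (1−p*)·1.0000]/1.01 = 0.1916. B = V − Δ·S = 3.4174.
(0,0): S=71.0000. Δ = (V_up−V_dn)/(S_up−S_dn) = (0.1916−0.9901)/(75.9700−53.9600) = -0.0363. V = [p*·0.1916 + (1−p*)·0.9901]/1.01 = 0.3427. B = V − Δ·S = 2.9184.
Check: Δ(0,0)·S0 + B(0,0) = 0.3427 = V0.

(0,0): Delta=-0.0363 Bond=2.9184
(1,0): Delta=0.0000 Bond=0.9901
(1,1): Delta=-0.0425 Bond=3.4174
V0=0.3427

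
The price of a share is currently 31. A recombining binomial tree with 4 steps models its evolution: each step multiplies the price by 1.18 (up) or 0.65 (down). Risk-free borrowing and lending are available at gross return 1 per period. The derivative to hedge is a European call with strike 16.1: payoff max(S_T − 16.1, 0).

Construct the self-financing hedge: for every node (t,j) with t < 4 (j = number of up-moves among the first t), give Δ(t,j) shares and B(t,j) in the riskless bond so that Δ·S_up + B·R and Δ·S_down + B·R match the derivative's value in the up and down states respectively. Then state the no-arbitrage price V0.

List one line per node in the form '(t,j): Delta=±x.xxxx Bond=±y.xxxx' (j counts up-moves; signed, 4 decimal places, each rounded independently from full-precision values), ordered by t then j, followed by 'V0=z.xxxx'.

Under the risk-neutral measure, an up-move has probability p* = (R−d)/(u−d) = 0.6604 and values discount at R = 1.
Terminal values V(4,·): V(4,0)=0.0000, V(4,1)=0.0000, V(4,2)=2.1370, V(4,3)=17.0071, V(4,4)=44.0021
(3,0): S=8.5134. Δ = (V_up−V_dn)/(S_up−S_dn) = (0.0000−0.0000)/(10.0458−5.5337) = 0.0000. V = [p*·0.0000 + (1−p*)·0.0000]/1 = 0.0000. B = V − Δ·S = 0.0000.
(3,1): S=15.4550. Δ = (V_up−V_dn)/(S_up−S_dn) = (2.1370−0.0000)/(18.2370−10.0458) = 0.2609. V = [p*·2.1370 + (1−p*)·0.0000]/1 = 1.4112. B = V − Δ·S = -2.6208.
(3,2): S=28.0569. Δ = (V_up−V_dn)/(S_up−S_dn) = (17.0071−2.1370)/(33.1071−18.2370) = 1.0000. V = [p*·17.0071 + (1−p*)·2.1370]/1 = 11.9569. B = V − Δ·S = -16.1000.
(3,3): S=50.9340. Δ = (V_up−V_dn)/(S_up−S_dn) = (44.0021−17.0071)/(60.1021−33.1071) = 1.0000. V = [p*·44.0021 + (1−p*)·17.0071]/1 = 34.8340. B = V − Δ·S = -16.1000.
(2,0): S=13.0975. Δ = (V_up−V_dn)/(S_up−S_dn) = (1.4112−0.0000)/(15.4551−8.5134) = 0.2033. V = [p*·1.4112 + (1−p*)·0.0000]/1 = 0.9319. B = V − Δ·S = -1.7307.
(2,1): S=23.7770. Δ = (V_up−V_dn)/(S_up−S_dn) = (11.9569−1.4112)/(28.0569−15.4551) = 0.8368. V = [p*·11.9569 + (1−p*)·1.4112]/1 = 8.3753. B = V − Δ·S = -11.5222.
(2,2): S=43.1644. Δ = (V_up−V_dn)/(S_up−S_dn) = (34.8340−11.9569)/(50.9340−28.0569) = 1.0000. V = [p*·34.8340 + (1−p*)·11.9569]/1 = 27.0644. B = V − Δ·S = -16.1000.
(1,0): S=20.1500. Δ = (V_up−V_dn)/(S_up−S_dn) = (8.3753−0.9319)/(23.7770−13.0975) = 0.6970. V = [p*·8.3753 + (1−p*)·0.9319]/1 = 5.8474. B = V − Δ·S = -8.1968.
(1,1): S=36.5800. Δ = (V_up−V_dn)/(S_up−S_dn) = (27.0644−8.3753)/(43.1644−23.7770) = 0.9640. V = [p*·27.0644 + (1−p*)·8.3753]/1 = 20.7172. B = V − Δ·S = -14.5453.
(0,0): S=31.0000. Δ = (V_up−V_dn)/(S_up−S_dn) = (20.7172−5.8474)/(36.5800−20.1500) = 0.9050. V = [p*·20.7172 + (1−p*)·5.8474]/1 = 15.6670. B = V − Δ·S = -12.3892.
Check: Δ(0,0)·S0 + B(0,0) = 15.6670 = V0.

(0,0): Delta=0.9050 Bond=-12.3892
(1,0): Delta=0.6970 Bond=-8.1968
(1,1): Delta=0.9640 Bond=-14.5453
(2,0): Delta=0.2033 Bond=-1.7307
(2,1): Delta=0.8368 Bond=-11.5222
(2,2): Delta=1.0000 Bond=-16.1000
(3,0): Delta=0.0000 Bond=0.0000
(3,1): Delta=0.2609 Bond=-2.6208
(3,2): Delta=1.0000 Bond=-16.1000
(3,3): Delta=1.0000 Bond=-16.1000
V0=15.6670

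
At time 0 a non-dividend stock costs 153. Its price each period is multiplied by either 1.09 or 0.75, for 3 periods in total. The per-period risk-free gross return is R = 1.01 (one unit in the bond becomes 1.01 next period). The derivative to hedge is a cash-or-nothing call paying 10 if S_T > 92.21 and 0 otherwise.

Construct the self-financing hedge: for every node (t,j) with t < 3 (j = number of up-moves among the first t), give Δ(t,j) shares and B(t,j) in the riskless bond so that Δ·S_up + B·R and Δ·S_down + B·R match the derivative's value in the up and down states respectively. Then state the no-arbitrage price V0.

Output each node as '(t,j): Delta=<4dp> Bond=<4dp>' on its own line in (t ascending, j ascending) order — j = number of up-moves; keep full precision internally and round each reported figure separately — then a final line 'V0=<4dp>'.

Under the risk-neutral measure, an up-move has probability p* = (R−d)/(u−d) = 0.7647 and values discount at R = 1.01.
At expiry t=3: V(3,0)=0.0000, V(3,1)=10.0000, V(3,2)=10.0000, V(3,3)=10.0000
Node (2,0) S=86.0625: V=(p*·10.0000+(1−p*)·0.0000)/1.01=7.5713; Δ=(10.0000−0.0000)/(93.8081−64.5469)=0.3417; B=V−Δ·S=-21.8404
Node (2,1) S=125.0775: V=(p*·10.0000+(1−p*)·10.0000)/1.01=9.9010; Δ=(10.0000−10.0000)/(136.3345−93.8081)=0.0000; B=V−Δ·S=9.9010
Node (2,2) S=181.7793: V=(p*·10.0000+(1−p*)·10.0000)/1.01=9.9010; Δ=(10.0000−10.0000)/(198.1394−136.3345)=0.0000; B=V−Δ·S=9.9010
Node (1,0) S=114.7500: V=(p*·9.9010+(1−p*)·7.5713)/1.01=9.2602; Δ=(9.9010−7.5713)/(125.0775−86.0625)=0.0597; B=V−Δ·S=2.4083
Node (1,1) S=166.7700: V=(p*·9.9010+(1−p*)·9.9010)/1.01=9.8030; Δ=(9.9010−9.9010)/(181.7793−125.0775)=0.0000; B=V−Δ·S=9.8030
Node (0,0) S=153.0000: V=(p*·9.8030+(1−p*)·9.2602)/1.01=9.5795; Δ=(9.8030−9.2602)/(166.7700−114.7500)=0.0104; B=V−Δ·S=7.9832
Root portfolio cost Δ·153+B reproduces V0=9.5795.

(0,0): Delta=0.0104 Bond=7.9832
(1,0): Delta=0.0597 Bond=2.4083
(1,1): Delta=0.0000 Bond=9.8030
(2,0): Delta=0.3417 Bond=-21.8404
(2,1): Delta=0.0000 Bond=9.9010
(2,2): Delta=0.0000 Bond=9.9010
V0=9.5795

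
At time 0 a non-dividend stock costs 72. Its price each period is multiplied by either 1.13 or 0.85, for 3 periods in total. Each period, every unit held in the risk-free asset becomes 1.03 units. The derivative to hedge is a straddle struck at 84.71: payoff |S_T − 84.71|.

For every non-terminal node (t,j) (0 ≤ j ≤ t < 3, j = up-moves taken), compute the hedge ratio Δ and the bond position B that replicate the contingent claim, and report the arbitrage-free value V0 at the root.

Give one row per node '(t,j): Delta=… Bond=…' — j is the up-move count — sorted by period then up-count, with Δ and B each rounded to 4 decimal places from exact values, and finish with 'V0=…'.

(0,0): Delta=-0.2588 Bond=33.4839
(1,0): Delta=-1.0000 Bond=79.8473
(1,1): Delta=0.0509 Bond=9.2891
(2,0): Delta=-1.0000 Bond=82.2427
(2,1): Delta=-1.0000 Bond=82.2427
(2,2): Delta=0.4900 Bond=-30.8072
V0=14.8473

Under the risk-neutral measure, an up-move has probability p* = (R−d)/(u−d) = 0.6429 and values discount at R = 1.03.
Payoff layer (t=3): V(3,0)=40.4930, V(3,1)=25.9274, V(3,2)=6.5637, V(3,3)=19.1786
  t=2,j=0: stock 52.0200 → up 58.7826 (V=25.9274), down 44.2170 (V=40.4930). Price 30.2227; hedge Δ=-1.0000, bond B=82.2427.
  t=2,j=1: stock 69.1560 → up 78.1463 (V=6.5637), down 58.7826 (V=25.9274). Price 13.0867; hedge Δ=-1.0000, bond B=82.2427.
  t=2,j=2: stock 91.9368 → up 103.8886 (V=19.1786), down 78.1463 (V=6.5637). Price 14.2459; hedge Δ=0.4900, bond B=-30.8072.
  t=1,j=0: stock 61.2000 → up 69.1560 (V=13.0867), down 52.0200 (V=30.2227). Price 18.6473; hedge Δ=-1.0000, bond B=79.8473.
  t=1,j=1: stock 81.3600 → up 91.9368 (V=14.2459), down 69.1560 (V=13.0867). Price 13.4290; hedge Δ=0.0509, bond B=9.2891.
  t=0,j=0: stock 72.0000 → up 81.3600 (V=13.4290), down 61.2000 (V=18.6473). Price 14.8473; hedge Δ=-0.2588, bond B=33.4839.
The time-0 hedge costs 14.8473, which is the no-arbitrage price.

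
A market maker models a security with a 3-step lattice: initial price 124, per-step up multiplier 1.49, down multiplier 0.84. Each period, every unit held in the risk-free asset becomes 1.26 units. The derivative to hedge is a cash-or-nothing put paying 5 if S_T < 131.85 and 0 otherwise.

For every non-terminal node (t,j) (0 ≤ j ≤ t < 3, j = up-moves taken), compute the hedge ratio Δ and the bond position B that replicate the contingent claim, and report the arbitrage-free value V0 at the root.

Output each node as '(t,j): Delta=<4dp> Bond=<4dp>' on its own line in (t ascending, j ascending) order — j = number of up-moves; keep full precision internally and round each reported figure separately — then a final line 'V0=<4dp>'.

(0,0): Delta=-0.0179 Bond=2.9330
(1,0): Delta=-0.0379 Bond=5.7793
(1,1): Delta=-0.0117 Bond=2.5546
(2,0): Delta=0.0000 Bond=3.9683
(2,1): Delta=-0.0496 Bond=9.0965
(2,2): Delta=0.0000 Bond=0.0000
V0=0.7174

Under the risk-neutral measure, an up-move has probability p* = (R−d)/(u−d) = 0.6462 and values discount at R = 1.26.
Payoff layer (t=3): V(3,0)=5.0000, V(3,1)=5.0000, V(3,2)=0.0000, V(3,3)=0.0000
Node (2,0) S=87.4944: V=(p*·5.0000+(1−p*)·5.0000)/1.26=3.9683; Δ=(5.0000−5.0000)/(130.3667−73.4953)=0.0000; B=V−Δ·S=3.9683
Node (2,1) S=155.1984: V=(p*·0.0000+(1−p*)·5.0000)/1.26=1.4042; Δ=(0.0000−5.0000)/(231.2456−130.3667)=-0.0496; B=V−Δ·S=9.0965
Node (2,2) S=275.2924: V=(p*·0.0000+(1−p*)·0.0000)/1.26=0.0000; Δ=(0.0000−0.0000)/(410.1857−231.2456)=0.0000; B=V−Δ·S=0.0000
Node (1,0) S=104.1600: V=(p*·1.4042+(1−p*)·3.9683)/1.26=1.8345; Δ=(1.4042−3.9683)/(155.1984−87.4944)=-0.0379; B=V−Δ·S=5.7793
Node (1,1) S=184.7600: V=(p*·0.0000+(1−p*)·1.4042)/1.26=0.3943; Δ=(0.0000−1.4042)/(275.2924−155.1984)=-0.0117; B=V−Δ·S=2.5546
Node (0,0) S=124.0000: V=(p*·0.3943+(1−p*)·1.8345)/1.26=0.7174; Δ=(0.3943−1.8345)/(184.7600−104.1600)=-0.0179; B=V−Δ·S=2.9330
Check: Δ(0,0)·S0 + B(0,0) = 0.7174 = V0.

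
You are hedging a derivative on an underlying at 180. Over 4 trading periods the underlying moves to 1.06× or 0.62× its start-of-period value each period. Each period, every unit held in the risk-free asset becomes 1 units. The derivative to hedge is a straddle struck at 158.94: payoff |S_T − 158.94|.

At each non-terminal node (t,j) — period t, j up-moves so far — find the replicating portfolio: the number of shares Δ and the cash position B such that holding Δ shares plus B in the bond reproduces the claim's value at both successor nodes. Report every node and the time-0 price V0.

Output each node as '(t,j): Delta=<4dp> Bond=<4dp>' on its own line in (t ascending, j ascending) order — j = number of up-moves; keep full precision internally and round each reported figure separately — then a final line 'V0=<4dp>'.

(0,0): Delta=0.1111 Bond=34.9406
(1,0): Delta=-1.0000 Bond=158.9400
(1,1): Delta=0.2137 Bond=15.3617
(2,0): Delta=-1.0000 Bond=158.9400
(2,1): Delta=-1.0000 Bond=158.9400
(2,2): Delta=0.3258 Bond=-7.3085
(3,0): Delta=-1.0000 Bond=158.9400
(3,1): Delta=-1.0000 Bond=158.9400
(3,2): Delta=-1.0000 Bond=158.9400
(3,3): Delta=0.4483 Bond=-33.5583
V0=54.9397

Risk-neutral probability p* = (R−d)/(u−d) = (1−0.62)/(1.06−0.62) = 0.8636.
Terminal values V(4,·): V(4,0)=132.3426, V(4,1)=113.4670, V(4,2)=81.1959, V(4,3)=26.0226, V(4,4)=68.3059
Node (3,0) S=42.8990: V=(p*·113.4670+(1−p*)·132.3426)/1=116.0410; Δ=(113.4670−132.3426)/(45.4730−26.5974)=-1.0000; B=V−Δ·S=158.9400
Node (3,1) S=73.3435: V=(p*·81.1959+(1−p*)·113.4670)/1=85.5965; Δ=(81.1959−113.4670)/(77.7441−45.4730)=-1.0000; B=V−Δ·S=158.9400
Node (3,2) S=125.3938: V=(p*·26.0226+(1−p*)·81.1959)/1=33.5462; Δ=(26.0226−81.1959)/(132.9174−77.7441)=-1.0000; B=V−Δ·S=158.9400
Node (3,3) S=214.3829: V=(p*·68.3059+(1−p*)·26.0226)/1=62.5400; Δ=(68.3059−26.0226)/(227.2459−132.9174)=0.4483; B=V−Δ·S=-33.5583
Node (2,0) S=69.1920: V=(p*·85.5965+(1−p*)·116.0410)/1=89.7480; Δ=(85.5965−116.0410)/(73.3435−42.8990)=-1.0000; B=V−Δ·S=158.9400
Node (2,1) S=118.2960: V=(p*·33.5462+(1−p*)·85.5965)/1=40.6440; Δ=(33.5462−85.5965)/(125.3938−73.3435)=-1.0000; B=V−Δ·S=158.9400
Node (2,2) S=202.2480: V=(p*·62.5400+(1−p*)·33.5462)/1=58.5863; Δ=(62.5400−33.5462)/(214.3829−125.3938)=0.3258; B=V−Δ·S=-7.3085
Node (1,0) S=111.6000: V=(p*·40.6440+(1−p*)·89.7480)/1=47.3400; Δ=(40.6440−89.7480)/(118.2960−69.1920)=-1.0000; B=V−Δ·S=158.9400
Node (1,1) S=190.8000: V=(p*·58.5863+(1−p*)·40.6440)/1=56.1396; Δ=(58.5863−40.6440)/(202.2480−118.2960)=0.2137; B=V−Δ·S=15.3617
Node (0,0) S=180.0000: V=(p*·56.1396+(1−p*)·47.3400)/1=54.9397; Δ=(56.1396−47.3400)/(190.8000−111.6000)=0.1111; B=V−Δ·S=34.9406
Self-financing check: at every node Δ·S+B equals the discounted successor values.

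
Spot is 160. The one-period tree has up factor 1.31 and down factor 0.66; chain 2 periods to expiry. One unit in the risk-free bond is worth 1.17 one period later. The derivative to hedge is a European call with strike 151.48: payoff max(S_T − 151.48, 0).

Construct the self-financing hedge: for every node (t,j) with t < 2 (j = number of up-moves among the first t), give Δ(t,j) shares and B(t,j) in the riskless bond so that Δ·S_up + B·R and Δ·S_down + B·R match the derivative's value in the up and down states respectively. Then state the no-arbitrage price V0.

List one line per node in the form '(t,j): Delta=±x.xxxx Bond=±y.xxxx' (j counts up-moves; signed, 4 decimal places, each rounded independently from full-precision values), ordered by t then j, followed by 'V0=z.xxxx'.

Under the risk-neutral measure, an up-move has probability p* = (R−d)/(u−d) = 0.7846 and values discount at R = 1.17.
Terminal payoffs: V(2,0)=0.0000, V(2,1)=0.0000, V(2,2)=123.0960
  t=1,j=0: stock 105.6000 → up 138.3360 (V=0.0000), down 69.6960 (V=0.0000). Price 0.0000; hedge Δ=0.0000, bond B=0.0000.
  t=1,j=1: stock 209.6000 → up 274.5760 (V=123.0960), down 138.3360 (V=0.0000). Price 82.5496; hedge Δ=0.9035, bond B=-106.8289.
  t=0,j=0: stock 160.0000 → up 209.6000 (V=82.5496), down 105.6000 (V=0.0000). Price 55.3587; hedge Δ=0.7937, bond B=-71.6407.
Each (Δ,B) replicates both successor values, so the strategy is self-financing and V0 is arbitrage-free.

(0,0): Delta=0.7937 Bond=-71.6407
(1,0): Delta=0.0000 Bond=0.0000
(1,1): Delta=0.9035 Bond=-106.8289
V0=55.3587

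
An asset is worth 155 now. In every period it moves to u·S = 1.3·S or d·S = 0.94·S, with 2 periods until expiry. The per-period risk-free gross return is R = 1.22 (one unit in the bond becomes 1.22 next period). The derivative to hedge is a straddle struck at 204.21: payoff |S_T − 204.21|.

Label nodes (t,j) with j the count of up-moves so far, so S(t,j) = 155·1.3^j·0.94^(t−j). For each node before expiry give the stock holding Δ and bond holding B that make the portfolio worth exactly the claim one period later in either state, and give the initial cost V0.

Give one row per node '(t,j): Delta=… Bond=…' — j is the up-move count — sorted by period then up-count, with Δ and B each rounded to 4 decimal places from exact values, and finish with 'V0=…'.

(0,0): Delta=0.3194 Bond=-20.3670
(1,0): Delta=-1.0000 Bond=167.3852
(1,1): Delta=0.5919 Bond=-79.7714
V0=29.1362

Under the risk-neutral measure, an up-move has probability p* = (R−d)/(u−d) = 0.7778 and values discount at R = 1.22.
Terminal payoffs: V(2,0)=67.2520, V(2,1)=14.8000, V(2,2)=57.7400
(1,0): S=145.7000. Δ = (V_up−V_dn)/(S_up−S_dn) = (14.8000−67.2520)/(189.4100−136.9580) = -1.0000. V = [p*·14.8000 + (1−p*)·67.2520]/1.22 = 21.6852. B = V − Δ·S = 167.3852.
(1,1): S=201.5000. Δ = (V_up−V_dn)/(S_up−S_dn) = (57.7400−14.8000)/(261.9500−189.4100) = 0.5919. V = [p*·57.7400 + (1−p*)·14.8000]/1.22 = 39.5064. B = V − Δ·S = -79.7714.
(0,0): S=155.0000. Δ = (V_up−V_dn)/(S_up−S_dn) = (39.5064−21.6852)/(201.5000−145.7000) = 0.3194. V = [p*·39.5064 + (1−p*)·21.6852]/1.22 = 29.1362. B = V − Δ·S = -20.3670.
The time-0 hedge costs 29.1362, which is the no-arbitrage price.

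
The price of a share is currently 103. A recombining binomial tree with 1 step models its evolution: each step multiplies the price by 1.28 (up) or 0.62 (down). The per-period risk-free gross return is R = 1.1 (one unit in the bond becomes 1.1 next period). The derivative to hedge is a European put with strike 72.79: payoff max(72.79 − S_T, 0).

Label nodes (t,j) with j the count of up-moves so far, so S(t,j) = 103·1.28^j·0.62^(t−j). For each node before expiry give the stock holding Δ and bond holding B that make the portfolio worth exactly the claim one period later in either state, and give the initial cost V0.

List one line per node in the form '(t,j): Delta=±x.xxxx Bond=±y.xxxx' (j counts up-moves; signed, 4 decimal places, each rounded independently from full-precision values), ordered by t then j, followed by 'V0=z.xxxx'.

No-arbitrage ⇒ martingale measure with p* = (R−d)/(u−d) = 0.7273.
Terminal values V(1,·): V(1,0)=8.9300, V(1,1)=0.0000
  t=0,j=0: stock 103.0000 → up 131.8400 (V=0.0000), down 63.8600 (V=8.9300). Price 2.2140; hedge Δ=-0.1314, bond B=15.7444.
Each (Δ,B) replicates both successor values, so the strategy is self-financing and V0 is arbitrage-free.

(0,0): Delta=-0.1314 Bond=15.7444
V0=2.2140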